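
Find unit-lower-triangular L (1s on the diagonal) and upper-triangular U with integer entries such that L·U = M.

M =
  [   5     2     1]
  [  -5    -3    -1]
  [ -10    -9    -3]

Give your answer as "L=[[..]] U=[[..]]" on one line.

L=[[1,0,0],[-1,1,0],[-2,5,1]] U=[[5,2,1],[0,-1,0],[0,0,-1]]

  row1 -= -1·row0 → [0,-1,0]
  row2 -= -2·row0 → [0,-5,-1]
  row2 -= 5·row1 → [0,0,-1]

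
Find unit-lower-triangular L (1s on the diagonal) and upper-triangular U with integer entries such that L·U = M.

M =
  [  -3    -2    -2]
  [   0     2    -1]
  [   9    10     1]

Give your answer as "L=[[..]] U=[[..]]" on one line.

L=[[1,0,0],[0,1,0],[-3,2,1]] U=[[-3,-2,-2],[0,2,-1],[0,0,-3]]

  r1 -= 0·r0 → [0,2,-1]
  r2 -= -3·r0 → [0,4,-5]
  r2 -= 2·r1 → [0,0,-3]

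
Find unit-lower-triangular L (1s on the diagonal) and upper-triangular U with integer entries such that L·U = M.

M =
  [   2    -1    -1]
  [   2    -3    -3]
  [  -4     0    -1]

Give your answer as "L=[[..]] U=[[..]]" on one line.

L=[[1,0,0],[1,1,0],[-2,1,1]] U=[[2,-1,-1],[0,-2,-2],[0,0,-1]]

  row1 -= 1·row0 → [0,-2,-2]
  row2 -= -2·row0 → [0,-2,-3]
  row2 -= 1·row1 → [0,0,-1]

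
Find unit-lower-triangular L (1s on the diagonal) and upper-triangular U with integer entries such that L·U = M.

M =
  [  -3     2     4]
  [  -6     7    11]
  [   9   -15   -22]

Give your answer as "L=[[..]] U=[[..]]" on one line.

L=[[1,0,0],[2,1,0],[-3,-3,1]] U=[[-3,2,4],[0,3,3],[0,0,-1]]

  r1 -= 2·r0 → [0,3,3]
  r2 -= -3·r0 → [0,-9,-10]
  r2 -= -3·r1 → [0,0,-1]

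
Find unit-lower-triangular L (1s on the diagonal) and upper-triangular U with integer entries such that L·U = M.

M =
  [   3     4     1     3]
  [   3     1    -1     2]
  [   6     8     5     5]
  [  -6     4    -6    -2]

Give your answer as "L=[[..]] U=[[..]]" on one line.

  R1 -= 1·R0 → [0,-3,-2,-1]
  R2 -= 2·R0 → [0,0,3,-1]
  R3 -= -2·R0 → [0,12,-4,4]
  R2 -= 0·R1 → [0,0,3,-1]
  R3 -= -4·R1 → [0,0,-12,0]
  R3 -= -4·R2 → [0,0,0,-4]

L=[[1,0,0,0],[1,1,0,0],[2,0,1,0],[-2,-4,-4,1]] U=[[3,4,1,3],[0,-3,-2,-1],[0,0,3,-1],[0,0,0,-4]]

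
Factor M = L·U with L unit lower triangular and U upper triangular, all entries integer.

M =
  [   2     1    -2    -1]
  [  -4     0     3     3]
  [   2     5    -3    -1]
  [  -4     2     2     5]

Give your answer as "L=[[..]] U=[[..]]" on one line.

L=[[1,0,0,0],[-2,1,0,0],[1,2,1,0],[-2,2,0,1]] U=[[2,1,-2,-1],[0,2,-1,1],[0,0,1,-2],[0,0,0,1]]

  R1 -= -2·R0 → [0,2,-1,1]
  R2 -= 1·R0 → [0,4,-1,0]
  R3 -= -2·R0 → [0,4,-2,3]
  R2 -= 2·R1 → [0,0,1,-2]
  R3 -= 2·R1 → [0,0,0,1]
  R3 -= 0·R2 → [0,0,0,1]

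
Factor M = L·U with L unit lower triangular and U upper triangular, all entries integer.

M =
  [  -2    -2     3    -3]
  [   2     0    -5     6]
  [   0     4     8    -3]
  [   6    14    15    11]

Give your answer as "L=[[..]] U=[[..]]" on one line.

L=[[1,0,0,0],[-1,1,0,0],[0,-2,1,0],[-3,-4,4,1]] U=[[-2,-2,3,-3],[0,-2,-2,3],[0,0,4,3],[0,0,0,2]]

  R1 -= -1·R0 → [0,-2,-2,3]
  R2 -= 0·R0 → [0,4,8,-3]
  R3 -= -3·R0 → [0,8,24,2]
  R2 -= -2·R1 → [0,0,4,3]
  R3 -= -4·R1 → [0,0,16,14]
  R3 -= 4·R2 → [0,0,0,2]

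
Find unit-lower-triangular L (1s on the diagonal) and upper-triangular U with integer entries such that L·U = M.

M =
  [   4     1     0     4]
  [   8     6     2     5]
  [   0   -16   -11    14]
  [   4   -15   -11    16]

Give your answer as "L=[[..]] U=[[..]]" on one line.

L=[[1,0,0,0],[2,1,0,0],[0,-4,1,0],[1,-4,1,1]] U=[[4,1,0,4],[0,4,2,-3],[0,0,-3,2],[0,0,0,-2]]

  row1 -= 2·row0 → [0,4,2,-3]
  row2 -= 0·row0 → [0,-16,-11,14]
  row3 -= 1·row0 → [0,-16,-11,12]
  row2 -= -4·row1 → [0,0,-3,2]
  row3 -= -4·row1 → [0,0,-3,0]
  row3 -= 1·row2 → [0,0,0,-2]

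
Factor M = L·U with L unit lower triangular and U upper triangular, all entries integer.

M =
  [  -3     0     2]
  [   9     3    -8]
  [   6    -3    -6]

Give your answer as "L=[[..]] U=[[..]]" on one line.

  r1 -= -3·r0 → [0,3,-2]
  r2 -= -2·r0 → [0,-3,-2]
  r2 -= -1·r1 → [0,0,-4]

L=[[1,0,0],[-3,1,0],[-2,-1,1]] U=[[-3,0,2],[0,3,-2],[0,0,-4]]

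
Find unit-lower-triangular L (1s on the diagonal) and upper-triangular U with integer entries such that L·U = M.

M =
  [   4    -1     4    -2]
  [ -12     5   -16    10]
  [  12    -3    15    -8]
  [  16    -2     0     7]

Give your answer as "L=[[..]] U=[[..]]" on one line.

  R1 -= -3·R0 → [0,2,-4,4]
  R2 -= 3·R0 → [0,0,3,-2]
  R3 -= 4·R0 → [0,2,-16,15]
  R2 -= 0·R1 → [0,0,3,-2]
  R3 -= 1·R1 → [0,0,-12,11]
  R3 -= -4·R2 → [0,0,0,3]

L=[[1,0,0,0],[-3,1,0,0],[3,0,1,0],[4,1,-4,1]] U=[[4,-1,4,-2],[0,2,-4,4],[0,0,3,-2],[0,0,0,3]]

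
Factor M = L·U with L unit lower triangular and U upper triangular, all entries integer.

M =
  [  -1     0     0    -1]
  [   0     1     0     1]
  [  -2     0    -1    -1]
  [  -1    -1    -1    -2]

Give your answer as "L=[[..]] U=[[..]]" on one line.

  R1 -= 0·R0 → [0,1,0,1]
  R2 -= 2·R0 → [0,0,-1,1]
  R3 -= 1·R0 → [0,-1,-1,-1]
  R2 -= 0·R1 → [0,0,-1,1]
  R3 -= -1·R1 → [0,0,-1,0]
  R3 -= 1·R2 → [0,0,0,-1]

L=[[1,0,0,0],[0,1,0,0],[2,0,1,0],[1,-1,1,1]] U=[[-1,0,0,-1],[0,1,0,1],[0,0,-1,1],[0,0,0,-1]]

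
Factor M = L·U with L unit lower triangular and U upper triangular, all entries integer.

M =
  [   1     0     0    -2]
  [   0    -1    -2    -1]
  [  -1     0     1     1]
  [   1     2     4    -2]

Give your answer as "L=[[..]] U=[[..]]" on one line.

L=[[1,0,0,0],[0,1,0,0],[-1,0,1,0],[1,-2,0,1]] U=[[1,0,0,-2],[0,-1,-2,-1],[0,0,1,-1],[0,0,0,-2]]

  r1 -= 0·r0 → [0,-1,-2,-1]
  r2 -= -1·r0 → [0,0,1,-1]
  r3 -= 1·r0 → [0,2,4,0]
  r2 -= 0·r1 → [0,0,1,-1]
  r3 -= -2·r1 → [0,0,0,-2]
  r3 -= 0·r2 → [0,0,0,-2]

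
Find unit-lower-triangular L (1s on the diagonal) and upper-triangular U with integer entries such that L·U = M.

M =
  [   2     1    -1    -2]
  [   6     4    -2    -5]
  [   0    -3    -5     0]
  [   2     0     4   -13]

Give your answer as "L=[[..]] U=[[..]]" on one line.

L=[[1,0,0,0],[3,1,0,0],[0,-3,1,0],[1,-1,-3,1]] U=[[2,1,-1,-2],[0,1,1,1],[0,0,-2,3],[0,0,0,-1]]

  row1 -= 3·row0 → [0,1,1,1]
  row2 -= 0·row0 → [0,-3,-5,0]
  row3 -= 1·row0 → [0,-1,5,-11]
  row2 -= -3·row1 → [0,0,-2,3]
  row3 -= -1·row1 → [0,0,6,-10]
  row3 -= -3·row2 → [0,0,0,-1]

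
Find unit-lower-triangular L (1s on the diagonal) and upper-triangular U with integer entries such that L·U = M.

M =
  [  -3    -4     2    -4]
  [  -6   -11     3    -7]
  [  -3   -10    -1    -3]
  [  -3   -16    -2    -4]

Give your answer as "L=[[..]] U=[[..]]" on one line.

  r1 -= 2·r0 → [0,-3,-1,1]
  r2 -= 1·r0 → [0,-6,-3,1]
  r3 -= 1·r0 → [0,-12,-4,0]
  r2 -= 2·r1 → [0,0,-1,-1]
  r3 -= 4·r1 → [0,0,0,-4]
  r3 -= 0·r2 → [0,0,0,-4]

L=[[1,0,0,0],[2,1,0,0],[1,2,1,0],[1,4,0,1]] U=[[-3,-4,2,-4],[0,-3,-1,1],[0,0,-1,-1],[0,0,0,-4]]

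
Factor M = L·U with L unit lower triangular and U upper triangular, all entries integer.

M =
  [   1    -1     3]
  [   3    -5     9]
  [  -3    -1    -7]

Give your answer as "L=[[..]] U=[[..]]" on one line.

L=[[1,0,0],[3,1,0],[-3,2,1]] U=[[1,-1,3],[0,-2,0],[0,0,2]]

  row1 -= 3·row0 → [0,-2,0]
  row2 -= -3·row0 → [0,-4,2]
  row2 -= 2·row1 → [0,0,2]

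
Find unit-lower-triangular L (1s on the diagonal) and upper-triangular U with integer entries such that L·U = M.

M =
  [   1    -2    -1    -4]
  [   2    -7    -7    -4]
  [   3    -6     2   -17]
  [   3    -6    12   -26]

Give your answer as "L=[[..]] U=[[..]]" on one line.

  row1 -= 2·row0 → [0,-3,-5,4]
  row2 -= 3·row0 → [0,0,5,-5]
  row3 -= 3·row0 → [0,0,15,-14]
  row2 -= 0·row1 → [0,0,5,-5]
  row3 -= 0·row1 → [0,0,15,-14]
  row3 -= 3·row2 → [0,0,0,1]

L=[[1,0,0,0],[2,1,0,0],[3,0,1,0],[3,0,3,1]] U=[[1,-2,-1,-4],[0,-3,-5,4],[0,0,5,-5],[0,0,0,1]]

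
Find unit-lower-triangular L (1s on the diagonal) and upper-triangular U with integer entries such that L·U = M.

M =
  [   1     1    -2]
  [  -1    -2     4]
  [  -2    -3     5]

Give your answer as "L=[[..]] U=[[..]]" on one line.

  R1 -= -1·R0 → [0,-1,2]
  R2 -= -2·R0 → [0,-1,1]
  R2 -= 1·R1 → [0,0,-1]

L=[[1,0,0],[-1,1,0],[-2,1,1]] U=[[1,1,-2],[0,-1,2],[0,0,-1]]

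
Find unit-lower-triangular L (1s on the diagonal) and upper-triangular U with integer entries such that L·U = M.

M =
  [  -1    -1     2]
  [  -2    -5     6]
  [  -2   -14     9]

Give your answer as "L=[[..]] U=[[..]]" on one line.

L=[[1,0,0],[2,1,0],[2,4,1]] U=[[-1,-1,2],[0,-3,2],[0,0,-3]]

  r1 -= 2·r0 → [0,-3,2]
  r2 -= 2·r0 → [0,-12,5]
  r2 -= 4·r1 → [0,0,-3]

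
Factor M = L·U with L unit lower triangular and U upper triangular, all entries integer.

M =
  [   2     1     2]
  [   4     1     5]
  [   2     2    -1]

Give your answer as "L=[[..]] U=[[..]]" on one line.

L=[[1,0,0],[2,1,0],[1,-1,1]] U=[[2,1,2],[0,-1,1],[0,0,-2]]

  r1 -= 2·r0 → [0,-1,1]
  r2 -= 1·r0 → [0,1,-3]
  r2 -= -1·r1 → [0,0,-2]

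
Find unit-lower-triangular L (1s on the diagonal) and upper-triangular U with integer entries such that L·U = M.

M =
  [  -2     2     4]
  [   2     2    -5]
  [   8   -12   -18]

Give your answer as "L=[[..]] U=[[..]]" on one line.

  R1 -= -1·R0 → [0,4,-1]
  R2 -= -4·R0 → [0,-4,-2]
  R2 -= -1·R1 → [0,0,-3]

L=[[1,0,0],[-1,1,0],[-4,-1,1]] U=[[-2,2,4],[0,4,-1],[0,0,-3]]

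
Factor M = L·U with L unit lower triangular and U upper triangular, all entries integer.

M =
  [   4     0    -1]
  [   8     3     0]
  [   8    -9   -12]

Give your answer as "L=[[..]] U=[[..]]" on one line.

L=[[1,0,0],[2,1,0],[2,-3,1]] U=[[4,0,-1],[0,3,2],[0,0,-4]]

  row1 -= 2·row0 → [0,3,2]
  row2 -= 2·row0 → [0,-9,-10]
  row2 -= -3·row1 → [0,0,-4]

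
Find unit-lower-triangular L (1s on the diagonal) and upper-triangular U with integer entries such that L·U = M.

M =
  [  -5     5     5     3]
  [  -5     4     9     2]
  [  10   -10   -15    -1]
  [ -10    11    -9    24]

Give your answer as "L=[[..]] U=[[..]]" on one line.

L=[[1,0,0,0],[1,1,0,0],[-2,0,1,0],[2,-1,3,1]] U=[[-5,5,5,3],[0,-1,4,-1],[0,0,-5,5],[0,0,0,2]]

  R1 -= 1·R0 → [0,-1,4,-1]
  R2 -= -2·R0 → [0,0,-5,5]
  R3 -= 2·R0 → [0,1,-19,18]
  R2 -= 0·R1 → [0,0,-5,5]
  R3 -= -1·R1 → [0,0,-15,17]
  R3 -= 3·R2 → [0,0,0,2]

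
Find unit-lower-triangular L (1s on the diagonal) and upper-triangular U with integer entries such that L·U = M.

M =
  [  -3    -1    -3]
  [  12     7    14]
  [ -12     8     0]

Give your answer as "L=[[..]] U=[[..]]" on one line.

L=[[1,0,0],[-4,1,0],[4,4,1]] U=[[-3,-1,-3],[0,3,2],[0,0,4]]

  row1 -= -4·row0 → [0,3,2]
  row2 -= 4·row0 → [0,12,12]
  row2 -= 4·row1 → [0,0,4]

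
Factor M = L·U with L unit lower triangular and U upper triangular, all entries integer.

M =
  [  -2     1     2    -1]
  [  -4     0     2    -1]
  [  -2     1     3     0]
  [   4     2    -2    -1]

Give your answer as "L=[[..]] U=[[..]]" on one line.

L=[[1,0,0,0],[2,1,0,0],[1,0,1,0],[-2,-2,-2,1]] U=[[-2,1,2,-1],[0,-2,-2,1],[0,0,1,1],[0,0,0,1]]

  R1 -= 2·R0 → [0,-2,-2,1]
  R2 -= 1·R0 → [0,0,1,1]
  R3 -= -2·R0 → [0,4,2,-3]
  R2 -= 0·R1 → [0,0,1,1]
  R3 -= -2·R1 → [0,0,-2,-1]
  R3 -= -2·R2 → [0,0,0,1]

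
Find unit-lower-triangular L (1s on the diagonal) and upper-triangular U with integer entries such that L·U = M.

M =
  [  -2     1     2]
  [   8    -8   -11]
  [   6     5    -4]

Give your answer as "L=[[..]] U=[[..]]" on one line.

L=[[1,0,0],[-4,1,0],[-3,-2,1]] U=[[-2,1,2],[0,-4,-3],[0,0,-4]]

  row1 -= -4·row0 → [0,-4,-3]
  row2 -= -3·row0 → [0,8,2]
  row2 -= -2·row1 → [0,0,-4]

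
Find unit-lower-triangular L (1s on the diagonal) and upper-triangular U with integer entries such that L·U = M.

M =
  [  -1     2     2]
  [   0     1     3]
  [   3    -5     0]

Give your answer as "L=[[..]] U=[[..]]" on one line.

  row1 -= 0·row0 → [0,1,3]
  row2 -= -3·row0 → [0,1,6]
  row2 -= 1·row1 → [0,0,3]

L=[[1,0,0],[0,1,0],[-3,1,1]] U=[[-1,2,2],[0,1,3],[0,0,3]]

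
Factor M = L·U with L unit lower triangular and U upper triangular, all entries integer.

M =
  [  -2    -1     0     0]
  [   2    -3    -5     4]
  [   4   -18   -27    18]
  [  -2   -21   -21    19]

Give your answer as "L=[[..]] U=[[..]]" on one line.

  R1 -= -1·R0 → [0,-4,-5,4]
  R2 -= -2·R0 → [0,-20,-27,18]
  R3 -= 1·R0 → [0,-20,-21,19]
  R2 -= 5·R1 → [0,0,-2,-2]
  R3 -= 5·R1 → [0,0,4,-1]
  R3 -= -2·R2 → [0,0,0,-5]

L=[[1,0,0,0],[-1,1,0,0],[-2,5,1,0],[1,5,-2,1]] U=[[-2,-1,0,0],[0,-4,-5,4],[0,0,-2,-2],[0,0,0,-5]]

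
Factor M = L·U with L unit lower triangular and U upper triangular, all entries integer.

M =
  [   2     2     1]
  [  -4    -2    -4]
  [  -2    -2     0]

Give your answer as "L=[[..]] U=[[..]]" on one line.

L=[[1,0,0],[-2,1,0],[-1,0,1]] U=[[2,2,1],[0,2,-2],[0,0,1]]

  row1 -= -2·row0 → [0,2,-2]
  row2 -= -1·row0 → [0,0,1]
  row2 -= 0·row1 → [0,0,1]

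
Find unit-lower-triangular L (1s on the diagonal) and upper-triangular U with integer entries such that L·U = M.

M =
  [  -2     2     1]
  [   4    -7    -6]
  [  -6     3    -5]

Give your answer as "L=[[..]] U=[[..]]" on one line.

L=[[1,0,0],[-2,1,0],[3,1,1]] U=[[-2,2,1],[0,-3,-4],[0,0,-4]]

  row1 -= -2·row0 → [0,-3,-4]
  row2 -= 3·row0 → [0,-3,-8]
  row2 -= 1·row1 → [0,0,-4]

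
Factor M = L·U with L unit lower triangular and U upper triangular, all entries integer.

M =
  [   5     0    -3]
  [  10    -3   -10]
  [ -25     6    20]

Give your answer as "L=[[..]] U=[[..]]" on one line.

L=[[1,0,0],[2,1,0],[-5,-2,1]] U=[[5,0,-3],[0,-3,-4],[0,0,-3]]

  R1 -= 2·R0 → [0,-3,-4]
  R2 -= -5·R0 → [0,6,5]
  R2 -= -2·R1 → [0,0,-3]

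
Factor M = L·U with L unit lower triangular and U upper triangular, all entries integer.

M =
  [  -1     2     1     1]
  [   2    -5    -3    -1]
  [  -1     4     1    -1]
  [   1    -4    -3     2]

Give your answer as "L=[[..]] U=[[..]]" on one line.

L=[[1,0,0,0],[-2,1,0,0],[1,-2,1,0],[-1,2,0,1]] U=[[-1,2,1,1],[0,-1,-1,1],[0,0,-2,0],[0,0,0,1]]

  row1 -= -2·row0 → [0,-1,-1,1]
  row2 -= 1·row0 → [0,2,0,-2]
  row3 -= -1·row0 → [0,-2,-2,3]
  row2 -= -2·row1 → [0,0,-2,0]
  row3 -= 2·row1 → [0,0,0,1]
  row3 -= 0·row2 → [0,0,0,1]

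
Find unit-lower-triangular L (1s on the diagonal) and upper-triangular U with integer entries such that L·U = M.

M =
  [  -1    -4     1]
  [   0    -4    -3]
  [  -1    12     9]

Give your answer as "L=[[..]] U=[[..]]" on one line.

L=[[1,0,0],[0,1,0],[1,-4,1]] U=[[-1,-4,1],[0,-4,-3],[0,0,-4]]

  row1 -= 0·row0 → [0,-4,-3]
  row2 -= 1·row0 → [0,16,8]
  row2 -= -4·row1 → [0,0,-4]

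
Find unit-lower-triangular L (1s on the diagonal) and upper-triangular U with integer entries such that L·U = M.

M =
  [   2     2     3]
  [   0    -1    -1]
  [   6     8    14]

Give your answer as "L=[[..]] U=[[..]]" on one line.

  r1 -= 0·r0 → [0,-1,-1]
  r2 -= 3·r0 → [0,2,5]
  r2 -= -2·r1 → [0,0,3]

L=[[1,0,0],[0,1,0],[3,-2,1]] U=[[2,2,3],[0,-1,-1],[0,0,3]]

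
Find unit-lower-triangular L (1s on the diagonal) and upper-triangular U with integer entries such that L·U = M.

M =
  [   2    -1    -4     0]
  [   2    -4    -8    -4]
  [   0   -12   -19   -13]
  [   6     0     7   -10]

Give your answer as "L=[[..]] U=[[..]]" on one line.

L=[[1,0,0,0],[1,1,0,0],[0,4,1,0],[3,-1,-5,1]] U=[[2,-1,-4,0],[0,-3,-4,-4],[0,0,-3,3],[0,0,0,1]]

  R1 -= 1·R0 → [0,-3,-4,-4]
  R2 -= 0·R0 → [0,-12,-19,-13]
  R3 -= 3·R0 → [0,3,19,-10]
  R2 -= 4·R1 → [0,0,-3,3]
  R3 -= -1·R1 → [0,0,15,-14]
  R3 -= -5·R2 → [0,0,0,1]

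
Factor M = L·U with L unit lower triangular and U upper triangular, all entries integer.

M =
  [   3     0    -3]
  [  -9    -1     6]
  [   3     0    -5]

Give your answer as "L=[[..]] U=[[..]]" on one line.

L=[[1,0,0],[-3,1,0],[1,0,1]] U=[[3,0,-3],[0,-1,-3],[0,0,-2]]

  R1 -= -3·R0 → [0,-1,-3]
  R2 -= 1·R0 → [0,0,-2]
  R2 -= 0·R1 → [0,0,-2]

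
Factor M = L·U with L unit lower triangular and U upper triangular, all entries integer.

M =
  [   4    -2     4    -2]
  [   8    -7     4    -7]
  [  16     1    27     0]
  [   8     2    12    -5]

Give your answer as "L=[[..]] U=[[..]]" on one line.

L=[[1,0,0,0],[2,1,0,0],[4,-3,1,0],[2,-2,4,1]] U=[[4,-2,4,-2],[0,-3,-4,-3],[0,0,-1,-1],[0,0,0,-3]]

  row1 -= 2·row0 → [0,-3,-4,-3]
  row2 -= 4·row0 → [0,9,11,8]
  row3 -= 2·row0 → [0,6,4,-1]
  row2 -= -3·row1 → [0,0,-1,-1]
  row3 -= -2·row1 → [0,0,-4,-7]
  row3 -= 4·row2 → [0,0,0,-3]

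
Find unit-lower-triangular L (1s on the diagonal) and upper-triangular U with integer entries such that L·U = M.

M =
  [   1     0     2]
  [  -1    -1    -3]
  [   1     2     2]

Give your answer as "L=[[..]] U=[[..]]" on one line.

  R1 -= -1·R0 → [0,-1,-1]
  R2 -= 1·R0 → [0,2,0]
  R2 -= -2·R1 → [0,0,-2]

L=[[1,0,0],[-1,1,0],[1,-2,1]] U=[[1,0,2],[0,-1,-1],[0,0,-2]]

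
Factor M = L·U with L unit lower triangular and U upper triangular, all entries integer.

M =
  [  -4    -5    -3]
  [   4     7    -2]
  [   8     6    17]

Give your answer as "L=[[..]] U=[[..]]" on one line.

  row1 -= -1·row0 → [0,2,-5]
  row2 -= -2·row0 → [0,-4,11]
  row2 -= -2·row1 → [0,0,1]

L=[[1,0,0],[-1,1,0],[-2,-2,1]] U=[[-4,-5,-3],[0,2,-5],[0,0,1]]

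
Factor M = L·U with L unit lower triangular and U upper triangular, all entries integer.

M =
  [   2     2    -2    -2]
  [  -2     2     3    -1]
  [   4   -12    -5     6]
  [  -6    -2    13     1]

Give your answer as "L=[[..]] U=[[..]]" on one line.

  r1 -= -1·r0 → [0,4,1,-3]
  r2 -= 2·r0 → [0,-16,-1,10]
  r3 -= -3·r0 → [0,4,7,-5]
  r2 -= -4·r1 → [0,0,3,-2]
  r3 -= 1·r1 → [0,0,6,-2]
  r3 -= 2·r2 → [0,0,0,2]

L=[[1,0,0,0],[-1,1,0,0],[2,-4,1,0],[-3,1,2,1]] U=[[2,2,-2,-2],[0,4,1,-3],[0,0,3,-2],[0,0,0,2]]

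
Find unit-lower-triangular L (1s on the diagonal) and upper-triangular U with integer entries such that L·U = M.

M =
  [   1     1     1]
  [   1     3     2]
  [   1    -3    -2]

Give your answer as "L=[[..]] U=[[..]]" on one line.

L=[[1,0,0],[1,1,0],[1,-2,1]] U=[[1,1,1],[0,2,1],[0,0,-1]]

  r1 -= 1·r0 → [0,2,1]
  r2 -= 1·r0 → [0,-4,-3]
  r2 -= -2·r1 → [0,0,-1]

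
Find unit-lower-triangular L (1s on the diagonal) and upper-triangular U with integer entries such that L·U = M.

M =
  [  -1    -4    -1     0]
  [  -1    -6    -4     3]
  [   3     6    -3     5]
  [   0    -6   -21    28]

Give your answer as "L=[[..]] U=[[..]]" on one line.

L=[[1,0,0,0],[1,1,0,0],[-3,3,1,0],[0,3,-4,1]] U=[[-1,-4,-1,0],[0,-2,-3,3],[0,0,3,-4],[0,0,0,3]]

  r1 -= 1·r0 → [0,-2,-3,3]
  r2 -= -3·r0 → [0,-6,-6,5]
  r3 -= 0·r0 → [0,-6,-21,28]
  r2 -= 3·r1 → [0,0,3,-4]
  r3 -= 3·r1 → [0,0,-12,19]
  r3 -= -4·r2 → [0,0,0,3]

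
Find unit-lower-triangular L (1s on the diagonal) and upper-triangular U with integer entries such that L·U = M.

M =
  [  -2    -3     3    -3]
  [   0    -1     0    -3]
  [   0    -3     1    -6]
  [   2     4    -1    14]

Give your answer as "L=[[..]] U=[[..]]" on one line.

L=[[1,0,0,0],[0,1,0,0],[0,3,1,0],[-1,-1,2,1]] U=[[-2,-3,3,-3],[0,-1,0,-3],[0,0,1,3],[0,0,0,2]]

  R1 -= 0·R0 → [0,-1,0,-3]
  R2 -= 0·R0 → [0,-3,1,-6]
  R3 -= -1·R0 → [0,1,2,11]
  R2 -= 3·R1 → [0,0,1,3]
  R3 -= -1·R1 → [0,0,2,8]
  R3 -= 2·R2 → [0,0,0,2]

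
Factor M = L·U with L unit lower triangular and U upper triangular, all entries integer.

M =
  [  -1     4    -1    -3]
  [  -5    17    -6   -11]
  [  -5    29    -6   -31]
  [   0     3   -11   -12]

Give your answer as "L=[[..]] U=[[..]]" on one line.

  r1 -= 5·r0 → [0,-3,-1,4]
  r2 -= 5·r0 → [0,9,-1,-16]
  r3 -= 0·r0 → [0,3,-11,-12]
  r2 -= -3·r1 → [0,0,-4,-4]
  r3 -= -1·r1 → [0,0,-12,-8]
  r3 -= 3·r2 → [0,0,0,4]

L=[[1,0,0,0],[5,1,0,0],[5,-3,1,0],[0,-1,3,1]] U=[[-1,4,-1,-3],[0,-3,-1,4],[0,0,-4,-4],[0,0,0,4]]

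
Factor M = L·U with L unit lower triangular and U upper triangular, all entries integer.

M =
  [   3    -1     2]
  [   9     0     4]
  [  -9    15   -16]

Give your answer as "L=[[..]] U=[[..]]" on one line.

L=[[1,0,0],[3,1,0],[-3,4,1]] U=[[3,-1,2],[0,3,-2],[0,0,-2]]

  row1 -= 3·row0 → [0,3,-2]
  row2 -= -3·row0 → [0,12,-10]
  row2 -= 4·row1 → [0,0,-2]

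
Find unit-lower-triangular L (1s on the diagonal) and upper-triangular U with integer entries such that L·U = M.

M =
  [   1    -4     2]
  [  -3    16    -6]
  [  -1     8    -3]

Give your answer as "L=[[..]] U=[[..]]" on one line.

  R1 -= -3·R0 → [0,4,0]
  R2 -= -1·R0 → [0,4,-1]
  R2 -= 1·R1 → [0,0,-1]

L=[[1,0,0],[-3,1,0],[-1,1,1]] U=[[1,-4,2],[0,4,0],[0,0,-1]]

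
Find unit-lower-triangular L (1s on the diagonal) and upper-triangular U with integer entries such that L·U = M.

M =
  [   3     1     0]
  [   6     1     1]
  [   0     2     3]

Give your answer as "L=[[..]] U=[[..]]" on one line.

  R1 -= 2·R0 → [0,-1,1]
  R2 -= 0·R0 → [0,2,3]
  R2 -= -2·R1 → [0,0,5]

L=[[1,0,0],[2,1,0],[0,-2,1]] U=[[3,1,0],[0,-1,1],[0,0,5]]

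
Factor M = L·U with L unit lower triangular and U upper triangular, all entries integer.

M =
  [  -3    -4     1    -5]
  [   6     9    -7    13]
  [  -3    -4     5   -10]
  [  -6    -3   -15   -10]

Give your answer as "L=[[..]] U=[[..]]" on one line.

  row1 -= -2·row0 → [0,1,-5,3]
  row2 -= 1·row0 → [0,0,4,-5]
  row3 -= 2·row0 → [0,5,-17,0]
  row2 -= 0·row1 → [0,0,4,-5]
  row3 -= 5·row1 → [0,0,8,-15]
  row3 -= 2·row2 → [0,0,0,-5]

L=[[1,0,0,0],[-2,1,0,0],[1,0,1,0],[2,5,2,1]] U=[[-3,-4,1,-5],[0,1,-5,3],[0,0,4,-5],[0,0,0,-5]]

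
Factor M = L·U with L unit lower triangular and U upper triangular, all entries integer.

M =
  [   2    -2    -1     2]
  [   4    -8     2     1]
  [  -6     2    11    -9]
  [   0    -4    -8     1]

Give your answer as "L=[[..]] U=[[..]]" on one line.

  r1 -= 2·r0 → [0,-4,4,-3]
  r2 -= -3·r0 → [0,-4,8,-3]
  r3 -= 0·r0 → [0,-4,-8,1]
  r2 -= 1·r1 → [0,0,4,0]
  r3 -= 1·r1 → [0,0,-12,4]
  r3 -= -3·r2 → [0,0,0,4]

L=[[1,0,0,0],[2,1,0,0],[-3,1,1,0],[0,1,-3,1]] U=[[2,-2,-1,2],[0,-4,4,-3],[0,0,4,0],[0,0,0,4]]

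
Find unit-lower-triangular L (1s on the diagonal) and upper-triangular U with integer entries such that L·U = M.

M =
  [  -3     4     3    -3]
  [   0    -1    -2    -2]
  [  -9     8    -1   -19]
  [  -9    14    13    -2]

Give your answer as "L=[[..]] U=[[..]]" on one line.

L=[[1,0,0,0],[0,1,0,0],[3,4,1,0],[3,-2,0,1]] U=[[-3,4,3,-3],[0,-1,-2,-2],[0,0,-2,-2],[0,0,0,3]]

  row1 -= 0·row0 → [0,-1,-2,-2]
  row2 -= 3·row0 → [0,-4,-10,-10]
  row3 -= 3·row0 → [0,2,4,7]
  row2 -= 4·row1 → [0,0,-2,-2]
  row3 -= -2·row1 → [0,0,0,3]
  row3 -= 0·row2 → [0,0,0,3]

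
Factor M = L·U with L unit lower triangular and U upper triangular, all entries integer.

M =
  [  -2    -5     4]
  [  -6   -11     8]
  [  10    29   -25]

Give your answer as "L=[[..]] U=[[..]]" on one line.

L=[[1,0,0],[3,1,0],[-5,1,1]] U=[[-2,-5,4],[0,4,-4],[0,0,-1]]

  R1 -= 3·R0 → [0,4,-4]
  R2 -= -5·R0 → [0,4,-5]
  R2 -= 1·R1 → [0,0,-1]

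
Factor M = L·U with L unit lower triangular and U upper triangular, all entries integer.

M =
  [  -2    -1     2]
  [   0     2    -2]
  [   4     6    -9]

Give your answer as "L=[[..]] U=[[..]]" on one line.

L=[[1,0,0],[0,1,0],[-2,2,1]] U=[[-2,-1,2],[0,2,-2],[0,0,-1]]

  R1 -= 0·R0 → [0,2,-2]
  R2 -= -2·R0 → [0,4,-5]
  R2 -= 2·R1 → [0,0,-1]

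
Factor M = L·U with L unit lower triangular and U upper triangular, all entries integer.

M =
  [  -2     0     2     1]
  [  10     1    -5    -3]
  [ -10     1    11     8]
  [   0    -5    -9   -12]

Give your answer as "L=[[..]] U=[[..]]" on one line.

L=[[1,0,0,0],[-5,1,0,0],[5,1,1,0],[0,-5,-4,1]] U=[[-2,0,2,1],[0,1,5,2],[0,0,-4,1],[0,0,0,2]]

  row1 -= -5·row0 → [0,1,5,2]
  row2 -= 5·row0 → [0,1,1,3]
  row3 -= 0·row0 → [0,-5,-9,-12]
  row2 -= 1·row1 → [0,0,-4,1]
  row3 -= -5·row1 → [0,0,16,-2]
  row3 -= -4·row2 → [0,0,0,2]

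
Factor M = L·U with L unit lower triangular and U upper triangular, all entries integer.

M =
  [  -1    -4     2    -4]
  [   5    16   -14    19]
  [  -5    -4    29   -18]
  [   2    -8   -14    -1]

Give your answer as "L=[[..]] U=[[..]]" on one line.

  R1 -= -5·R0 → [0,-4,-4,-1]
  R2 -= 5·R0 → [0,16,19,2]
  R3 -= -2·R0 → [0,-16,-10,-9]
  R2 -= -4·R1 → [0,0,3,-2]
  R3 -= 4·R1 → [0,0,6,-5]
  R3 -= 2·R2 → [0,0,0,-1]

L=[[1,0,0,0],[-5,1,0,0],[5,-4,1,0],[-2,4,2,1]] U=[[-1,-4,2,-4],[0,-4,-4,-1],[0,0,3,-2],[0,0,0,-1]]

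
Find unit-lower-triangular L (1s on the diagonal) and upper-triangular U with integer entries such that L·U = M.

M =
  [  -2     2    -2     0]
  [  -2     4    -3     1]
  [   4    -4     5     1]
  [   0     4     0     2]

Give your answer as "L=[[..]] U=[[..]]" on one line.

L=[[1,0,0,0],[1,1,0,0],[-2,0,1,0],[0,2,2,1]] U=[[-2,2,-2,0],[0,2,-1,1],[0,0,1,1],[0,0,0,-2]]

  r1 -= 1·r0 → [0,2,-1,1]
  r2 -= -2·r0 → [0,0,1,1]
  r3 -= 0·r0 → [0,4,0,2]
  r2 -= 0·r1 → [0,0,1,1]
  r3 -= 2·r1 → [0,0,2,0]
  r3 -= 2·r2 → [0,0,0,-2]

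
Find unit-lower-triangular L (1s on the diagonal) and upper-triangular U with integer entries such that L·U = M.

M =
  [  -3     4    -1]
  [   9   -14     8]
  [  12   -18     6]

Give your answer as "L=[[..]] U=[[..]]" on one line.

L=[[1,0,0],[-3,1,0],[-4,1,1]] U=[[-3,4,-1],[0,-2,5],[0,0,-3]]

  R1 -= -3·R0 → [0,-2,5]
  R2 -= -4·R0 → [0,-2,2]
  R2 -= 1·R1 → [0,0,-3]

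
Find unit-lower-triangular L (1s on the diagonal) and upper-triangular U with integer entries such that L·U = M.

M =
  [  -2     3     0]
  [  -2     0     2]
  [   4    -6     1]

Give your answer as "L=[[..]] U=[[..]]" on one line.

L=[[1,0,0],[1,1,0],[-2,0,1]] U=[[-2,3,0],[0,-3,2],[0,0,1]]

  r1 -= 1·r0 → [0,-3,2]
  r2 -= -2·r0 → [0,0,1]
  r2 -= 0·r1 → [0,0,1]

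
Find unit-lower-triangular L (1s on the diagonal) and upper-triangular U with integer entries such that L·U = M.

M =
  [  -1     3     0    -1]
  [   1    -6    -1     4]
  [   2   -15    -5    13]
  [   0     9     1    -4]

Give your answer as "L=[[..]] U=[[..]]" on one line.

  row1 -= -1·row0 → [0,-3,-1,3]
  row2 -= -2·row0 → [0,-9,-5,11]
  row3 -= 0·row0 → [0,9,1,-4]
  row2 -= 3·row1 → [0,0,-2,2]
  row3 -= -3·row1 → [0,0,-2,5]
  row3 -= 1·row2 → [0,0,0,3]

L=[[1,0,0,0],[-1,1,0,0],[-2,3,1,0],[0,-3,1,1]] U=[[-1,3,0,-1],[0,-3,-1,3],[0,0,-2,2],[0,0,0,3]]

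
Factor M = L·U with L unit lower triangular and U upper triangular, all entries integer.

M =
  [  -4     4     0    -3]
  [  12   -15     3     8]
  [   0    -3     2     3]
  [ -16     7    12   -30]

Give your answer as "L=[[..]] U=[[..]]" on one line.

L=[[1,0,0,0],[-3,1,0,0],[0,1,1,0],[4,3,-3,1]] U=[[-4,4,0,-3],[0,-3,3,-1],[0,0,-1,4],[0,0,0,-3]]

  r1 -= -3·r0 → [0,-3,3,-1]
  r2 -= 0·r0 → [0,-3,2,3]
  r3 -= 4·r0 → [0,-9,12,-18]
  r2 -= 1·r1 → [0,0,-1,4]
  r3 -= 3·r1 → [0,0,3,-15]
  r3 -= -3·r2 → [0,0,0,-3]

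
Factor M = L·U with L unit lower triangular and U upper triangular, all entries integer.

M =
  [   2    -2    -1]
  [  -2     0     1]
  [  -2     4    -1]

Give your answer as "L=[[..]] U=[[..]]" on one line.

  R1 -= -1·R0 → [0,-2,0]
  R2 -= -1·R0 → [0,2,-2]
  R2 -= -1·R1 → [0,0,-2]

L=[[1,0,0],[-1,1,0],[-1,-1,1]] U=[[2,-2,-1],[0,-2,0],[0,0,-2]]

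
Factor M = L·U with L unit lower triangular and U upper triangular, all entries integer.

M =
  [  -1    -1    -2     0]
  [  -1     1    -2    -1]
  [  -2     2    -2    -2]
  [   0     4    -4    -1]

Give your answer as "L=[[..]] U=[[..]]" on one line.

  row1 -= 1·row0 → [0,2,0,-1]
  row2 -= 2·row0 → [0,4,2,-2]
  row3 -= 0·row0 → [0,4,-4,-1]
  row2 -= 2·row1 → [0,0,2,0]
  row3 -= 2·row1 → [0,0,-4,1]
  row3 -= -2·row2 → [0,0,0,1]

L=[[1,0,0,0],[1,1,0,0],[2,2,1,0],[0,2,-2,1]] U=[[-1,-1,-2,0],[0,2,0,-1],[0,0,2,0],[0,0,0,1]]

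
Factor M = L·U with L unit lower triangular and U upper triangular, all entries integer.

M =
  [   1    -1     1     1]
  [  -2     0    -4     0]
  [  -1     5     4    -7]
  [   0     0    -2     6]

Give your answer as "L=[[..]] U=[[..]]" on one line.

  row1 -= -2·row0 → [0,-2,-2,2]
  row2 -= -1·row0 → [0,4,5,-6]
  row3 -= 0·row0 → [0,0,-2,6]
  row2 -= -2·row1 → [0,0,1,-2]
  row3 -= 0·row1 → [0,0,-2,6]
  row3 -= -2·row2 → [0,0,0,2]

L=[[1,0,0,0],[-2,1,0,0],[-1,-2,1,0],[0,0,-2,1]] U=[[1,-1,1,1],[0,-2,-2,2],[0,0,1,-2],[0,0,0,2]]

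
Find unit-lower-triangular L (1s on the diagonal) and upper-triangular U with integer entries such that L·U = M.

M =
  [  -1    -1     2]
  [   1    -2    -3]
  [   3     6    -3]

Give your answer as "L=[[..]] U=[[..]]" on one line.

  row1 -= -1·row0 → [0,-3,-1]
  row2 -= -3·row0 → [0,3,3]
  row2 -= -1·row1 → [0,0,2]

L=[[1,0,0],[-1,1,0],[-3,-1,1]] U=[[-1,-1,2],[0,-3,-1],[0,0,2]]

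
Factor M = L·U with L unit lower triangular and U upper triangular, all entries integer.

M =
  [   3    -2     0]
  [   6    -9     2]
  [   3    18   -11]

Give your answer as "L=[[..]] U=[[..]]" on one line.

L=[[1,0,0],[2,1,0],[1,-4,1]] U=[[3,-2,0],[0,-5,2],[0,0,-3]]

  r1 -= 2·r0 → [0,-5,2]
  r2 -= 1·r0 → [0,20,-11]
  r2 -= -4·r1 → [0,0,-3]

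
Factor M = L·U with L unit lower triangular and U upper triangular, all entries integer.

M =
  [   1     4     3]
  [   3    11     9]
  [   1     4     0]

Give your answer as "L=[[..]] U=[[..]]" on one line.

  row1 -= 3·row0 → [0,-1,0]
  row2 -= 1·row0 → [0,0,-3]
  row2 -= 0·row1 → [0,0,-3]

L=[[1,0,0],[3,1,0],[1,0,1]] U=[[1,4,3],[0,-1,0],[0,0,-3]]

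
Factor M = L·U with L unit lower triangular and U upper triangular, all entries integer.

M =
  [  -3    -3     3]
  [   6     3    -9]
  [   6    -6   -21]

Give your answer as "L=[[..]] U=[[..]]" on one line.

  r1 -= -2·r0 → [0,-3,-3]
  r2 -= -2·r0 → [0,-12,-15]
  r2 -= 4·r1 → [0,0,-3]

L=[[1,0,0],[-2,1,0],[-2,4,1]] U=[[-3,-3,3],[0,-3,-3],[0,0,-3]]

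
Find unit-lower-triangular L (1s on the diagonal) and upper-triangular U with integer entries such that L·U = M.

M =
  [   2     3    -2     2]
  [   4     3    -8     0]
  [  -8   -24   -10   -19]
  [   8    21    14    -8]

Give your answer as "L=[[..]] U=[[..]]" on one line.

L=[[1,0,0,0],[2,1,0,0],[-4,4,1,0],[4,-3,-5,1]] U=[[2,3,-2,2],[0,-3,-4,-4],[0,0,-2,5],[0,0,0,-3]]

  row1 -= 2·row0 → [0,-3,-4,-4]
  row2 -= -4·row0 → [0,-12,-18,-11]
  row3 -= 4·row0 → [0,9,22,-16]
  row2 -= 4·row1 → [0,0,-2,5]
  row3 -= -3·row1 → [0,0,10,-28]
  row3 -= -5·row2 → [0,0,0,-3]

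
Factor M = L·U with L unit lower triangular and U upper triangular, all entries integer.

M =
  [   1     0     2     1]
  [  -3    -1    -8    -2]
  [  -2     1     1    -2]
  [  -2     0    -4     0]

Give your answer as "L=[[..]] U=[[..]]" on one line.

  R1 -= -3·R0 → [0,-1,-2,1]
  R2 -= -2·R0 → [0,1,5,0]
  R3 -= -2·R0 → [0,0,0,2]
  R2 -= -1·R1 → [0,0,3,1]
  R3 -= 0·R1 → [0,0,0,2]
  R3 -= 0·R2 → [0,0,0,2]

L=[[1,0,0,0],[-3,1,0,0],[-2,-1,1,0],[-2,0,0,1]] U=[[1,0,2,1],[0,-1,-2,1],[0,0,3,1],[0,0,0,2]]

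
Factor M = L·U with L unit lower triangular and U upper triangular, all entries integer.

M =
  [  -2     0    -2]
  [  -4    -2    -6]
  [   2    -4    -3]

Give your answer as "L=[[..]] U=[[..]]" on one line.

  row1 -= 2·row0 → [0,-2,-2]
  row2 -= -1·row0 → [0,-4,-5]
  row2 -= 2·row1 → [0,0,-1]

L=[[1,0,0],[2,1,0],[-1,2,1]] U=[[-2,0,-2],[0,-2,-2],[0,0,-1]]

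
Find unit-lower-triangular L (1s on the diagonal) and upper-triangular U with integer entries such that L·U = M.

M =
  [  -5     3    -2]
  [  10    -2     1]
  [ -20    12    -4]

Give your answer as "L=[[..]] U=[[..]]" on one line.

  r1 -= -2·r0 → [0,4,-3]
  r2 -= 4·r0 → [0,0,4]
  r2 -= 0·r1 → [0,0,4]

L=[[1,0,0],[-2,1,0],[4,0,1]] U=[[-5,3,-2],[0,4,-3],[0,0,4]]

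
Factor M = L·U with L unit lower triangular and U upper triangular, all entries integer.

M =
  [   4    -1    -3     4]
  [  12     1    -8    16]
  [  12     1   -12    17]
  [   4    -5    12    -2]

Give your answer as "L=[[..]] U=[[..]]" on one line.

  r1 -= 3·r0 → [0,4,1,4]
  r2 -= 3·r0 → [0,4,-3,5]
  r3 -= 1·r0 → [0,-4,15,-6]
  r2 -= 1·r1 → [0,0,-4,1]
  r3 -= -1·r1 → [0,0,16,-2]
  r3 -= -4·r2 → [0,0,0,2]

L=[[1,0,0,0],[3,1,0,0],[3,1,1,0],[1,-1,-4,1]] U=[[4,-1,-3,4],[0,4,1,4],[0,0,-4,1],[0,0,0,2]]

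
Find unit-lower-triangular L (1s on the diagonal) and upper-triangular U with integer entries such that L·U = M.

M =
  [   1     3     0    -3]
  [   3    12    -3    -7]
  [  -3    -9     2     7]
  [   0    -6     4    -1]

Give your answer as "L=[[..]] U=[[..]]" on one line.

L=[[1,0,0,0],[3,1,0,0],[-3,0,1,0],[0,-2,-1,1]] U=[[1,3,0,-3],[0,3,-3,2],[0,0,2,-2],[0,0,0,1]]

  r1 -= 3·r0 → [0,3,-3,2]
  r2 -= -3·r0 → [0,0,2,-2]
  r3 -= 0·r0 → [0,-6,4,-1]
  r2 -= 0·r1 → [0,0,2,-2]
  r3 -= -2·r1 → [0,0,-2,3]
  r3 -= -1·r2 → [0,0,0,1]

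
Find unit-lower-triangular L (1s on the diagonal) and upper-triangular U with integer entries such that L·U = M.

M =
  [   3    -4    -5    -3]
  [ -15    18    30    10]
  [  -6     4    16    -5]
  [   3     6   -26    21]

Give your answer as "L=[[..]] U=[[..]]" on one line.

  row1 -= -5·row0 → [0,-2,5,-5]
  row2 -= -2·row0 → [0,-4,6,-11]
  row3 -= 1·row0 → [0,10,-21,24]
  row2 -= 2·row1 → [0,0,-4,-1]
  row3 -= -5·row1 → [0,0,4,-1]
  row3 -= -1·row2 → [0,0,0,-2]

L=[[1,0,0,0],[-5,1,0,0],[-2,2,1,0],[1,-5,-1,1]] U=[[3,-4,-5,-3],[0,-2,5,-5],[0,0,-4,-1],[0,0,0,-2]]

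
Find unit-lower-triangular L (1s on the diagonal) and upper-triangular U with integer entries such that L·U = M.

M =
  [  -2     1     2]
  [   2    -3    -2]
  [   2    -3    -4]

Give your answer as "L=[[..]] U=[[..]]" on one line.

L=[[1,0,0],[-1,1,0],[-1,1,1]] U=[[-2,1,2],[0,-2,0],[0,0,-2]]

  R1 -= -1·R0 → [0,-2,0]
  R2 -= -1·R0 → [0,-2,-2]
  R2 -= 1·R1 → [0,0,-2]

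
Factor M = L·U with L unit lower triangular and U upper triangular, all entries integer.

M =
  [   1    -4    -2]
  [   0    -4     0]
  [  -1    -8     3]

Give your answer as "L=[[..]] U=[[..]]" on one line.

  r1 -= 0·r0 → [0,-4,0]
  r2 -= -1·r0 → [0,-12,1]
  r2 -= 3·r1 → [0,0,1]

L=[[1,0,0],[0,1,0],[-1,3,1]] U=[[1,-4,-2],[0,-4,0],[0,0,1]]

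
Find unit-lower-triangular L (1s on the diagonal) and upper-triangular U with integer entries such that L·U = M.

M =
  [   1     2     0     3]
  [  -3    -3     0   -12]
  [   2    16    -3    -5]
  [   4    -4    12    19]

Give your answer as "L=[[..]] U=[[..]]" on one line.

  r1 -= -3·r0 → [0,3,0,-3]
  r2 -= 2·r0 → [0,12,-3,-11]
  r3 -= 4·r0 → [0,-12,12,7]
  r2 -= 4·r1 → [0,0,-3,1]
  r3 -= -4·r1 → [0,0,12,-5]
  r3 -= -4·r2 → [0,0,0,-1]

L=[[1,0,0,0],[-3,1,0,0],[2,4,1,0],[4,-4,-4,1]] U=[[1,2,0,3],[0,3,0,-3],[0,0,-3,1],[0,0,0,-1]]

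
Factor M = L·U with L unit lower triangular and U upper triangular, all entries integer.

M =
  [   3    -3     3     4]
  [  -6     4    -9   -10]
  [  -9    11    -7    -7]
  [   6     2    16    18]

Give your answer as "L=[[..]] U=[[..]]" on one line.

L=[[1,0,0,0],[-2,1,0,0],[-3,-1,1,0],[2,-4,2,1]] U=[[3,-3,3,4],[0,-2,-3,-2],[0,0,-1,3],[0,0,0,-4]]

  row1 -= -2·row0 → [0,-2,-3,-2]
  row2 -= -3·row0 → [0,2,2,5]
  row3 -= 2·row0 → [0,8,10,10]
  row2 -= -1·row1 → [0,0,-1,3]
  row3 -= -4·row1 → [0,0,-2,2]
  row3 -= 2·row2 → [0,0,0,-4]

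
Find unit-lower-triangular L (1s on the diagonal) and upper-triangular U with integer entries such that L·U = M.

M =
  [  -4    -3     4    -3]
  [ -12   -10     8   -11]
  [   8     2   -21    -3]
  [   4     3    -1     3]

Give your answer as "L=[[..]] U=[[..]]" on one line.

L=[[1,0,0,0],[3,1,0,0],[-2,4,1,0],[-1,0,1,1]] U=[[-4,-3,4,-3],[0,-1,-4,-2],[0,0,3,-1],[0,0,0,1]]

  row1 -= 3·row0 → [0,-1,-4,-2]
  row2 -= -2·row0 → [0,-4,-13,-9]
  row3 -= -1·row0 → [0,0,3,0]
  row2 -= 4·row1 → [0,0,3,-1]
  row3 -= 0·row1 → [0,0,3,0]
  row3 -= 1·row2 → [0,0,0,1]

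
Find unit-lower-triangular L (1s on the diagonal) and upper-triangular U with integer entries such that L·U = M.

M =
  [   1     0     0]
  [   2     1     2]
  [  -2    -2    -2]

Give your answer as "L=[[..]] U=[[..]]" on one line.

L=[[1,0,0],[2,1,0],[-2,-2,1]] U=[[1,0,0],[0,1,2],[0,0,2]]

  r1 -= 2·r0 → [0,1,2]
  r2 -= -2·r0 → [0,-2,-2]
  r2 -= -2·r1 → [0,0,2]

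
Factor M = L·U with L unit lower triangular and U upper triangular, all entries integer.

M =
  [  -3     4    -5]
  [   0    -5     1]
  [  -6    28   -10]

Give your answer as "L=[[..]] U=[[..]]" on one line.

L=[[1,0,0],[0,1,0],[2,-4,1]] U=[[-3,4,-5],[0,-5,1],[0,0,4]]

  R1 -= 0·R0 → [0,-5,1]
  R2 -= 2·R0 → [0,20,0]
  R2 -= -4·R1 → [0,0,4]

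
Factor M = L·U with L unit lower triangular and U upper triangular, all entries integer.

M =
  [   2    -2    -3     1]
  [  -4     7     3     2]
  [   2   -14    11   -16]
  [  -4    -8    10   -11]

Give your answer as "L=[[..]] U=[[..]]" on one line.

  row1 -= -2·row0 → [0,3,-3,4]
  row2 -= 1·row0 → [0,-12,14,-17]
  row3 -= -2·row0 → [0,-12,4,-9]
  row2 -= -4·row1 → [0,0,2,-1]
  row3 -= -4·row1 → [0,0,-8,7]
  row3 -= -4·row2 → [0,0,0,3]

L=[[1,0,0,0],[-2,1,0,0],[1,-4,1,0],[-2,-4,-4,1]] U=[[2,-2,-3,1],[0,3,-3,4],[0,0,2,-1],[0,0,0,3]]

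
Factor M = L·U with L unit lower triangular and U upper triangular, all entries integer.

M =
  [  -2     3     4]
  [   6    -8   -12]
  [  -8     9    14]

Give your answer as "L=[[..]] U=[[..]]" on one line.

L=[[1,0,0],[-3,1,0],[4,-3,1]] U=[[-2,3,4],[0,1,0],[0,0,-2]]

  row1 -= -3·row0 → [0,1,0]
  row2 -= 4·row0 → [0,-3,-2]
  row2 -= -3·row1 → [0,0,-2]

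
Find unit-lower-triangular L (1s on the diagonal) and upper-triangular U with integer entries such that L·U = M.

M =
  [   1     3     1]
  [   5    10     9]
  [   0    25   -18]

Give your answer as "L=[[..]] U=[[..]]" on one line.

  row1 -= 5·row0 → [0,-5,4]
  row2 -= 0·row0 → [0,25,-18]
  row2 -= -5·row1 → [0,0,2]

L=[[1,0,0],[5,1,0],[0,-5,1]] U=[[1,3,1],[0,-5,4],[0,0,2]]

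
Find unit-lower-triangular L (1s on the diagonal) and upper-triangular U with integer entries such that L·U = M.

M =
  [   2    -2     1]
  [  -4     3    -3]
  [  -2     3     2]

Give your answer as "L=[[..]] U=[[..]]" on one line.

  R1 -= -2·R0 → [0,-1,-1]
  R2 -= -1·R0 → [0,1,3]
  R2 -= -1·R1 → [0,0,2]

L=[[1,0,0],[-2,1,0],[-1,-1,1]] U=[[2,-2,1],[0,-1,-1],[0,0,2]]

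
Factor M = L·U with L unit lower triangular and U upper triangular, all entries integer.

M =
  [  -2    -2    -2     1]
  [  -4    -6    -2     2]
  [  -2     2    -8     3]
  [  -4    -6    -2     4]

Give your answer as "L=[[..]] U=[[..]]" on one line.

L=[[1,0,0,0],[2,1,0,0],[1,-2,1,0],[2,1,0,1]] U=[[-2,-2,-2,1],[0,-2,2,0],[0,0,-2,2],[0,0,0,2]]

  r1 -= 2·r0 → [0,-2,2,0]
  r2 -= 1·r0 → [0,4,-6,2]
  r3 -= 2·r0 → [0,-2,2,2]
  r2 -= -2·r1 → [0,0,-2,2]
  r3 -= 1·r1 → [0,0,0,2]
  r3 -= 0·r2 → [0,0,0,2]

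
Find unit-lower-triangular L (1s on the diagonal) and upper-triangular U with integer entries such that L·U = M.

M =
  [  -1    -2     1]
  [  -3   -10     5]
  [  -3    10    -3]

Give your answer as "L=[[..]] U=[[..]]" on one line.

L=[[1,0,0],[3,1,0],[3,-4,1]] U=[[-1,-2,1],[0,-4,2],[0,0,2]]

  R1 -= 3·R0 → [0,-4,2]
  R2 -= 3·R0 → [0,16,-6]
  R2 -= -4·R1 → [0,0,2]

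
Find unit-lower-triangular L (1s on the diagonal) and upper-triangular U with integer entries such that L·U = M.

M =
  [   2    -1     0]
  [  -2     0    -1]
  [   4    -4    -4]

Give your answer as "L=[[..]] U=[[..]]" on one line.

L=[[1,0,0],[-1,1,0],[2,2,1]] U=[[2,-1,0],[0,-1,-1],[0,0,-2]]

  R1 -= -1·R0 → [0,-1,-1]
  R2 -= 2·R0 → [0,-2,-4]
  R2 -= 2·R1 → [0,0,-2]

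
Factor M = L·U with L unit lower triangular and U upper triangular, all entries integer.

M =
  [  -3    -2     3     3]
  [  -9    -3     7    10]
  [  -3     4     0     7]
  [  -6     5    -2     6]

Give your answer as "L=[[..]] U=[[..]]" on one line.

L=[[1,0,0,0],[3,1,0,0],[1,2,1,0],[2,3,-2,1]] U=[[-3,-2,3,3],[0,3,-2,1],[0,0,1,2],[0,0,0,1]]

  row1 -= 3·row0 → [0,3,-2,1]
  row2 -= 1·row0 → [0,6,-3,4]
  row3 -= 2·row0 → [0,9,-8,0]
  row2 -= 2·row1 → [0,0,1,2]
  row3 -= 3·row1 → [0,0,-2,-3]
  row3 -= -2·row2 → [0,0,0,1]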